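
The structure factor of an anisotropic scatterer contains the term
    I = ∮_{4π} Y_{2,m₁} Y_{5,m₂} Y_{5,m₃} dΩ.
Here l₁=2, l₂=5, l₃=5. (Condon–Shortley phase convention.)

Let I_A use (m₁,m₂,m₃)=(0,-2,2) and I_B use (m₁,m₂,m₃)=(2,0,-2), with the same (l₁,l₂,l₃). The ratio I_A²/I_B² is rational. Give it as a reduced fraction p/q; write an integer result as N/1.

9/35

l's match ⇒ only the (l;m) 3-j factors differ between A and B.
A: triangle coeff Δ(2,5,5) = 1/38610; Σ_t [0,2]: t=0:+1/2880 t=1:−1/1440 t=2:+1/20160 = -1/3360; (3j)²=6/715 [(2 5 5; 0 -2 2)], sign=+1
B: triangle coeff Δ(2,5,5) = 1/38610; Σ_t [0,0]: t=0:+1/2880 = 1/2880; (3j)²=14/429 [(2 5 5; 2 0 -2)], sign=-1
I_A²/I_B² = (6/715)/(14/429) = 9/35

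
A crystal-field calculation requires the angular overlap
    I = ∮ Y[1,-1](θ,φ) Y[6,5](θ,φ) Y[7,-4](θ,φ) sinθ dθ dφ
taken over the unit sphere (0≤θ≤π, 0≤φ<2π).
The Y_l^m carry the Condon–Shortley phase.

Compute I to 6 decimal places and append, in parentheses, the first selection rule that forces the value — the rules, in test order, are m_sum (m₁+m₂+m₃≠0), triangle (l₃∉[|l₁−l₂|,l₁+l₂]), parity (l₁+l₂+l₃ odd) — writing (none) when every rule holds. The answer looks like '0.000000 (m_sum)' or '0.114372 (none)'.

0.060604 (none)

Rules hold: Σm=0, L=14 even, 5≤7≤7.
N = 3·13·15 = 585
Δ = 0!·2!·12!/15! = 1/1365
Racah Σ t=0..0: t=0:+1/518400 = 1/518400
⇒ 3j(1 6 7; 0 0 0)² = 7/195, sgn -1
Racah Σ t=0..0: t=0:+1/79833600 = 1/79833600
⇒ 3j(1 6 7; -1 5 -4)² = 1/455, sgn -1
4πI² = N·(3j₀)²·(3jₘ)² = 3/65
I = +1·√(0.0461538/4π) = 0.06060368
No selection rule forces the value: the integral is nonzero (none).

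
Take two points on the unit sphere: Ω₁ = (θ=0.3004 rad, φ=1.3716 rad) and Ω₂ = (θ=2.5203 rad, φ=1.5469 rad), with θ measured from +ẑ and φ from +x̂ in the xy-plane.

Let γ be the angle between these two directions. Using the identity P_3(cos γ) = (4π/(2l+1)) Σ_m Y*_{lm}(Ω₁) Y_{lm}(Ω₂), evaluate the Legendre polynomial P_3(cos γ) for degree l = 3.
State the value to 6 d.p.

0.351237

Addition theorem: P_3(cos γ) = (4π/7) Σ_m Y*_{lm}(Ω₁) Y_{lm}(Ω₂), m = −3…3:
  m=-3: (-0.006082-0.008936i) × (-0.005894+0.082076i) = +0.000769-0.000447i  (running Σ = +0.000769-0.000447i)
  m=-2: (-0.078782+0.033159i) × (+0.281243+0.013452i) = -0.022603+0.008266i  (running Σ = -0.021834+0.007820i)
  m=-1: (+0.067409+0.333917i) × (+0.010365-0.433655i) = +0.145503-0.025771i  (running Σ = +0.123670-0.017952i)
  m=0: (+0.556873-0.000000i) × (-0.092815+0.000000i) = -0.051686+0.000000i  (running Σ = +0.071984-0.017952i)
  m=1: (-0.067409+0.333917i) × (-0.010365-0.433655i) = +0.145503+0.025771i  (running Σ = +0.217487+0.007820i)
  m=2: (-0.078782-0.033159i) × (+0.281243-0.013452i) = -0.022603-0.008266i  (running Σ = +0.194884-0.000447i)
  m=3: (+0.006082-0.008936i) × (+0.005894+0.082076i) = +0.000769+0.000447i  (running Σ = +0.195654+0.000000i)
Accumulated sum +0.195654+0.000000i; after 4π/(2l+1) scaling, +0.351237+0.000000i ⇒ P_3 = 0.351237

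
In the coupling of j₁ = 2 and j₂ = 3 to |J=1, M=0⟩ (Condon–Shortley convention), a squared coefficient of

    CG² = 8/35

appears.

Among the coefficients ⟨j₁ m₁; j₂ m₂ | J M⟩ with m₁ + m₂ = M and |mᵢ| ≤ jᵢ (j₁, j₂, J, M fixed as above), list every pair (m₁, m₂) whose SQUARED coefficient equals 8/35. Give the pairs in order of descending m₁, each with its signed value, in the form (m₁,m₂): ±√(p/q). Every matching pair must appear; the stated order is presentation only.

Admissible pairs with m₁+m₂ = M = 0: (-2,2), (-1,1), (0,0), (1,-1), (2,-2)
  (m₁,m₂)=(2,-2): CG² = 1/7, CG = +√(1/7)
  (m₁,m₂)=(1,-1): CG² = 8/35, CG = −√(8/35)   ← matches the target
  (m₁,m₂)=(0,0): CG² = 9/35, CG = +√(9/35)
  (m₁,m₂)=(-1,1): CG² = 8/35, CG = −√(8/35)   ← matches the target
  (m₁,m₂)=(-2,2): CG² = 1/7, CG = +√(1/7)
Pairs with CG² = 8/35: (1,-1): −√(8/35); (-1,1): −√(8/35)

(1,-1): −√(8/35); (-1,1): −√(8/35)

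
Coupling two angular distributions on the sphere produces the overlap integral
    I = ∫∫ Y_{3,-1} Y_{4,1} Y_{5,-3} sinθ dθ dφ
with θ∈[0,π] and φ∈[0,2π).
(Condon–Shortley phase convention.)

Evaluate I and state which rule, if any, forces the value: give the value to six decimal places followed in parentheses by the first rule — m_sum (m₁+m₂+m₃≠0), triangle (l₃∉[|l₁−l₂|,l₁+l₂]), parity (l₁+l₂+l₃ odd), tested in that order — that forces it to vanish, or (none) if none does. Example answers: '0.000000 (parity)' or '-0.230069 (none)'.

-1 + 1 − 3 = -3 ≠ 0: azimuthal integral kills it; I = 0

0.000000 (m_sum)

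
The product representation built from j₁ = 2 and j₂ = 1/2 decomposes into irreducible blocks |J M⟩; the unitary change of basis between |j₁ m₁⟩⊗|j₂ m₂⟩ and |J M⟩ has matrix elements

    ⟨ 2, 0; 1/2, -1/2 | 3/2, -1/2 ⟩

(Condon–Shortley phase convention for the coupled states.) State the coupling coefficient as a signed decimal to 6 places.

+√(2/5) = +0.632456

j₁+j₂−J=1  J+j₁−j₂=3  J−j₁+j₂=0  j₁+j₂+J+1=5
(j₁±m₁, j₂±m₂, J±M) = (2,2,0,1,1,2)
P² = 8/5
sum k=0..0:
  [0] +1/2 = 1/2
S = 1/2
C² = P²·S² = 2/5 ; C = +0.632456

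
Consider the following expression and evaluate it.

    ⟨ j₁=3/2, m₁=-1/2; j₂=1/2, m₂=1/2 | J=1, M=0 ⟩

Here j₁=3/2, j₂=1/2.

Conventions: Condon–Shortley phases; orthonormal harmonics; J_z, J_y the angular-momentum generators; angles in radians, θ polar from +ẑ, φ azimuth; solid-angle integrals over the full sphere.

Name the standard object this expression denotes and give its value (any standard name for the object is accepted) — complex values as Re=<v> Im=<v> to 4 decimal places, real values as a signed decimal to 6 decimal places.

Clebsch–Gordan coefficient, −√(1/2) ≈ -0.707107

This is a Clebsch–Gordan (vector-coupling) coefficient.
triangle: 1!×2!×0!/4! = 2/24
(j±m)!: 1!×2!×1!×0!×1!×1! = 2
prefactor² = (2J+1)×Δ×N² = 1/2
  k=1: −1/(1!×0!×1!×0!×1!×0!) = -1
Σ = -1  ⇒  CG² = 1/2×(-1)² = 1/2
CG = −√(1/2) = -0.707107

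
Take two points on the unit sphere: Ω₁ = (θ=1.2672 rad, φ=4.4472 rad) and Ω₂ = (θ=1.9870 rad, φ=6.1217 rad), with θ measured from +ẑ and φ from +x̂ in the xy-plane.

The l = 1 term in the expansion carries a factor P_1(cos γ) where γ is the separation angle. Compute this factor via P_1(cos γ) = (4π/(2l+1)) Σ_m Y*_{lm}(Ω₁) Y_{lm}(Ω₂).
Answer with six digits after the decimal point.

Expand P_1 via completeness: Σ_{m} conj(Y_{1,m}) at Ω₁ times Y_{1,m} at Ω₂ —
  [-1]  conj(Y_{1,-1})(Ω₁) = -0.086410-0.318169i ; Y_{1,-1}(Ω₂) = +0.311888+0.050808i ; Δ = -0.010785-0.103623i
  [+0]  conj(Y_{1,0})(Ω₁) = +0.146070-0.000000i ; Y_{1,0}(Ω₂) = -0.197538+0.000000i ; Δ = -0.028854+0.000000i
  [+1]  conj(Y_{1,1})(Ω₁) = +0.086410-0.318169i ; Y_{1,1}(Ω₂) = -0.311888+0.050808i ; Δ = -0.010785+0.103623i
Total Σ_m = -0.050424+0.000000i. Multiply by 4.188790: -0.211215+0.000000i. P_1(cos γ) = -0.211215

-0.211215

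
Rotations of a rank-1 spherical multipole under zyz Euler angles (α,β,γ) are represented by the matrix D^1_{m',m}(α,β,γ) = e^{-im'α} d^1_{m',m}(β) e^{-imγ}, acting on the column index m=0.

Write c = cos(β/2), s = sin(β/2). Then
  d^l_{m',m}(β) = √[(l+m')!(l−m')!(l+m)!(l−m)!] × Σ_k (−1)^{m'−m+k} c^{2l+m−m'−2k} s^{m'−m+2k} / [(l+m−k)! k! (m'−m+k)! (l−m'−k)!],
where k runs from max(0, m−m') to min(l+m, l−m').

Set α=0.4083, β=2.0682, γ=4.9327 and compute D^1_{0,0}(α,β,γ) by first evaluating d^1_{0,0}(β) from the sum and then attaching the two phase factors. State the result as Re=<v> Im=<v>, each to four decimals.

D^1_{0,0}(0.4083,2.0682,4.9327) = e^{-i·0·0.4083}·d^1_{0,0}(2.0682)·e^{-i·0·4.9327}. Compute d first:
c=cos(2.068200/2)=0.511300, s=sin(2.068200/2)=0.859403; N=√[1·1·1·1]=1.000000
The bounds max(0,m−m')=0 and min(l+m,l−m')=1 give 2 terms
  k=0: (−1)^0·1.0000/(1)·0.5113^2·0.8594^0 = +0.261427
  k=1: (−1)^1·1.0000/(1)·0.5113^0·0.8594^2 = -0.738573
d^1_{0,0}(2.0682) = +0.261427 -0.738573 = -0.477145
Attach z-rotation phases: D = e^{-i(0)(0.4083)}·(-0.477145)·e^{-i(0)(4.9327)} = -0.477145+0.000000i

Re=-0.4771 Im=0.0000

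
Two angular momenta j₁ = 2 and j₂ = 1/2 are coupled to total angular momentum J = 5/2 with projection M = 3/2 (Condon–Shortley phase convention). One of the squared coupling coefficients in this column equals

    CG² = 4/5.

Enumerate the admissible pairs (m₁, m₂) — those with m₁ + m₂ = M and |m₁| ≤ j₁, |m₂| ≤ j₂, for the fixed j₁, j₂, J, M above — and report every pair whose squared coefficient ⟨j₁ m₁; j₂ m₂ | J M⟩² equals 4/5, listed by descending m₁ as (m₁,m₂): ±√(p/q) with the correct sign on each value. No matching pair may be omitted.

Admissible pairs with m₁+m₂ = M = 3/2: (1,1/2), (2,-1/2)
  (m₁,m₂)=(2,-1/2): CG² = 1/5, CG = +√(1/5)
  (m₁,m₂)=(1,1/2): CG² = 4/5, CG = +√(4/5)   ← matches the target
Pairs with CG² = 4/5: (1,1/2): +√(4/5)

(1,1/2): +√(4/5)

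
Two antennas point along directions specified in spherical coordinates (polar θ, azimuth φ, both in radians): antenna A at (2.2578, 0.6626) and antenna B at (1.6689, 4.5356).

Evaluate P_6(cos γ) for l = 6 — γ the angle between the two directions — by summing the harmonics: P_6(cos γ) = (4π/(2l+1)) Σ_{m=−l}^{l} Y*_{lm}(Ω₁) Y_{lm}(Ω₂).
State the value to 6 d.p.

0.316155

Term-by-term m-sum for l=6 (normalisation 4π/13 = 0.966644):
  term(m=-6) = -0.015414+0.045906i   from Y*(Ω₁)=-0.069329-0.076420i, Y(Ω₂)=-0.229134-0.409577i
  term(m=-5) = +0.040819-0.023125i   from Y*(Ω₁)=+0.288910+0.050012i, Y(Ω₂)=+0.123724-0.101461i
  term(m=-4) = +0.133493+0.029286i   from Y*(Ω₁)=-0.384970+0.205928i, Y(Ω₂)=-0.237975-0.203372i
  term(m=-3) = -0.028905-0.040197i   from Y*(Ω₁)=+0.110168-0.248696i, Y(Ω₂)=+0.092075-0.157014i
  term(m=-2) = -0.005064+0.046712i   from Y*(Ω₁)=-0.042650-0.170155i, Y(Ω₂)=-0.251279-0.092744i
  term(m=-1) = +0.049190-0.044146i   from Y*(Ω₁)=+0.275194+0.214728i, Y(Ω₂)=+0.033301-0.186401i
  term(m=+0) = -0.021174+0.000000i   from Y*(Ω₁)=+0.082826-0.000000i, Y(Ω₂)=-0.255642+0.000000i
  term(m=+1) = +0.049190+0.044146i   from Y*(Ω₁)=-0.275194+0.214728i, Y(Ω₂)=-0.033301-0.186401i
  term(m=+2) = -0.005064-0.046712i   from Y*(Ω₁)=-0.042650+0.170155i, Y(Ω₂)=-0.251279+0.092744i
  term(m=+3) = -0.028905+0.040197i   from Y*(Ω₁)=-0.110168-0.248696i, Y(Ω₂)=-0.092075-0.157014i
  term(m=+4) = +0.133493-0.029286i   from Y*(Ω₁)=-0.384970-0.205928i, Y(Ω₂)=-0.237975+0.203372i
  term(m=+5) = +0.040819+0.023125i   from Y*(Ω₁)=-0.288910+0.050012i, Y(Ω₂)=-0.123724-0.101461i
  term(m=+6) = -0.015414-0.045906i   from Y*(Ω₁)=-0.069329+0.076420i, Y(Ω₂)=-0.229134+0.409577i
Σ over m = +0.327065+0.000000i; ×(4π/13) → +0.316155+0.000000i. Real part: 0.316155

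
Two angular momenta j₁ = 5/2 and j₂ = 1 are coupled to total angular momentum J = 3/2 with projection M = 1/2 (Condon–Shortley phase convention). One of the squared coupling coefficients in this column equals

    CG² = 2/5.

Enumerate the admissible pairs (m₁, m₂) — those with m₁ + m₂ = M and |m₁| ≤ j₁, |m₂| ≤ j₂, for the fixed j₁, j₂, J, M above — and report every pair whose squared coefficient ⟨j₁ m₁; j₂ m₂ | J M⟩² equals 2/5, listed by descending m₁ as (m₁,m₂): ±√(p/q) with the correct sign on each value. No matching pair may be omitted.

(3/2,-1): +√(2/5); (1/2,0): −√(2/5)

Admissible pairs with m₁+m₂ = M = 1/2: (-1/2,1), (1/2,0), (3/2,-1)
  (m₁,m₂)=(3/2,-1): CG² = 2/5, CG = +√(2/5)   ← matches the target
  (m₁,m₂)=(1/2,0): CG² = 2/5, CG = −√(2/5)   ← matches the target
  (m₁,m₂)=(-1/2,1): CG² = 1/5, CG = +√(1/5)
Pairs with CG² = 2/5: (3/2,-1): +√(2/5); (1/2,0): −√(2/5)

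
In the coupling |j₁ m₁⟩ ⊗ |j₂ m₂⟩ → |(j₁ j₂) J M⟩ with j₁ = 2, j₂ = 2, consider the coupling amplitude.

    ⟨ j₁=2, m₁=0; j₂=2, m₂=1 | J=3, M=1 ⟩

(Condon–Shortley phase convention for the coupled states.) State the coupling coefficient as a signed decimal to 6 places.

√[7·1!3!3!/8! · 2!2!3!1!4!2!] = √(36/5)
  +(−1)^0/∏(0,1,2,3,1,0)! = 1/12  (running 1/12)
  +(−1)^1/∏(1,0,1,2,2,1)! = -1/4  (running -1/6)
⟨..|..⟩ = √(36/5)·(-1/6) = -0.447214

-0.447214  (= −√(1/5))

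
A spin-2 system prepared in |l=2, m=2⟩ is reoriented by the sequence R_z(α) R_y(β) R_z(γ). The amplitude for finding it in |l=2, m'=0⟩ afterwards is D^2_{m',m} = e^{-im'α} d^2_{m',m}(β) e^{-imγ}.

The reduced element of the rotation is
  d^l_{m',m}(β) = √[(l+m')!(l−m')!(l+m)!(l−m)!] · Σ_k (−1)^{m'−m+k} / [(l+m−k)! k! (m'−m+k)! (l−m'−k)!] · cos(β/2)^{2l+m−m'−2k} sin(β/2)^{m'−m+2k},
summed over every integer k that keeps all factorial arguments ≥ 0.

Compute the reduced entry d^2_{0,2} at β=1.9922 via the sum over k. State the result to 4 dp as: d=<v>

d^2_{0,2}(β=1.9922) via the finite sum:
With c≡cos(β/2)=0.543580 and s≡sin(β/2)=0.839357, N=[2·2·24·1]^{1/2}=9.797959
Admissible k: 2..2 (factorial args all ≥0)
  k=2: (−1)^0·9.7980/(4)·0.5436^2·0.8394^2 = +0.509913
d^2_{0,2}(1.9922) = +0.509913

d=0.5099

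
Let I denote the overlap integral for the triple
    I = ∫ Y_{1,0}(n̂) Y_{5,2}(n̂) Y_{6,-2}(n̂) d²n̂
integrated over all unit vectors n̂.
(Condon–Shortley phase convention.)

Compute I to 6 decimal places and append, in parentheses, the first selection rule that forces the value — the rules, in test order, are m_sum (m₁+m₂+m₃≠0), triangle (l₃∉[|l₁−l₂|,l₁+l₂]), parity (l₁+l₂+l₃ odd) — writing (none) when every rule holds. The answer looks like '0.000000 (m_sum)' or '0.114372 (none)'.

Rules hold: Σm=0, L=12 even, 4≤6≤6.
N = 3·11·13 = 429
Δ = 0!·2!·10!/13! = 1/858
Racah Σ t=0..0: t=0:+1/14400 = 1/14400
⇒ 3j(1 5 6; 0 0 0)² = 6/143, sgn +1
Racah Σ t=0..0: t=0:+1/30240 = 1/30240
⇒ 3j(1 5 6; 0 2 -2)² = 16/429, sgn +1
4πI² = N·(3j₀)²·(3jₘ)² = 96/143
I = +1·√(0.671329/4π) = 0.23113338
No selection rule forces the value: the integral is nonzero (none).

0.231133 (none)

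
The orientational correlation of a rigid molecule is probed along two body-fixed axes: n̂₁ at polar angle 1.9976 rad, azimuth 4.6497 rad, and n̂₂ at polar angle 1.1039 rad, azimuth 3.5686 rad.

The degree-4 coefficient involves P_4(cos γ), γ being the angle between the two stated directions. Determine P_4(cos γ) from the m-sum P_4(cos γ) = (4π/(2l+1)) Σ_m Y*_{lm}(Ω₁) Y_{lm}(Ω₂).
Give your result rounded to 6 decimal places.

0.237389

Term-by-term m-sum for l=4 (normalisation 4π/9 = 1.396263):
  term(m=-4) = -0.03235 - 0.07914j   from Y*(Ω₁)=0.29436 - 0.07540j, Y(Ω₂)=-0.03849 - 0.27873j
  term(m=-3) = 0.15598 + 0.01592j   from Y*(Ω₁)=-0.07307 - 0.38395j, Y(Ω₂)=-0.11463 + 0.38444j
  term(m=-2) = -0.00344 + 0.00512j   from Y*(Ω₁)=-0.05488 + 0.00692j, Y(Ω₂)=0.07329 - 0.08411j
  term(m=-1) = -0.04541 - 0.08519j   from Y*(Ω₁)=-0.02011 - 0.32034j, Y(Ω₂)=0.27377 - 0.12457j
  term(m=+0) = 0.02045 + 0.00000j   from Y*(Ω₁)=-0.11776 + 0.00000j, Y(Ω₂)=-0.17364 + 0.00000j
  term(m=+1) = -0.04541 + 0.08519j   from Y*(Ω₁)=0.02011 - 0.32034j, Y(Ω₂)=-0.27377 - 0.12457j
  term(m=+2) = -0.00344 - 0.00512j   from Y*(Ω₁)=-0.05488 - 0.00692j, Y(Ω₂)=0.07329 + 0.08411j
  term(m=+3) = 0.15598 - 0.01592j   from Y*(Ω₁)=0.07307 - 0.38395j, Y(Ω₂)=0.11463 + 0.38444j
  term(m=+4) = -0.03235 + 0.07914j   from Y*(Ω₁)=0.29436 + 0.07540j, Y(Ω₂)=-0.03849 + 0.27873j
Σ over m = 0.17002 + 0.00000j; ×(4π/9) → 0.23739 + 0.00000j. Real part: 0.237389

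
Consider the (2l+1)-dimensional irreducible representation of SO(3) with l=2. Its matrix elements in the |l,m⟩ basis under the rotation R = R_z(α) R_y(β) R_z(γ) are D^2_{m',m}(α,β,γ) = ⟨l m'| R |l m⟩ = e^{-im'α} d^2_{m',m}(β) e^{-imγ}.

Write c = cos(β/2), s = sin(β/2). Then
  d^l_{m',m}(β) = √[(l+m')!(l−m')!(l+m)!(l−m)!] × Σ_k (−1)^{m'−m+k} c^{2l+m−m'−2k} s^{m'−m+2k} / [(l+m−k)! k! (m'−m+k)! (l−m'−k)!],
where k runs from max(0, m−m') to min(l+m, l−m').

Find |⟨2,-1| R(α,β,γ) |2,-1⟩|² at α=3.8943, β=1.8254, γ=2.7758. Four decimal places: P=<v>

P=0.3164

Split into d^2_{-1,-1}(β=1.8254) × two z-phases.
Half-angle: c=0.611612, s=0.791158. N=√(1·6·1·6)=6.000000
k: max(0,(-1)−(-1))=0 … min(2+(-1),2−(-1))=1
  k=0: (−1)^0·6.0000/(6)·0.6116^4·0.7912^0 = +0.139928
  k=1: (−1)^1·6.0000/(2)·0.6116^2·0.7912^2 = -0.702424
d^2_{-1,-1}(1.8254) = +0.139928 -0.702424 = -0.562497
|D^2_{-1,-1}|² = |d^2_{-1,-1}(β)|² = (-0.562497)² = 0.316402 (the z-rotation phases have unit modulus)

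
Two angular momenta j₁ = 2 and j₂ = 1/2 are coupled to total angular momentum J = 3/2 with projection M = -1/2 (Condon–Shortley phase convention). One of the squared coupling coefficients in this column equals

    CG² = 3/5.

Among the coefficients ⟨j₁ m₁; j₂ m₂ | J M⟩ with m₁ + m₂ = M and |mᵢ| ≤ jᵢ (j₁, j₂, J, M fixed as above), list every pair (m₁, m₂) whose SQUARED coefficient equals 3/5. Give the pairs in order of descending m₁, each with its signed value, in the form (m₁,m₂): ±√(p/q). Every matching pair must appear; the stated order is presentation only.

Admissible pairs with m₁+m₂ = M = -1/2: (-1,1/2), (0,-1/2)
  (m₁,m₂)=(0,-1/2): CG² = 2/5, CG = +√(2/5)
  (m₁,m₂)=(-1,1/2): CG² = 3/5, CG = −√(3/5)   ← matches the target
Pairs with CG² = 3/5: (-1,1/2): −√(3/5)

(-1,1/2): −√(3/5)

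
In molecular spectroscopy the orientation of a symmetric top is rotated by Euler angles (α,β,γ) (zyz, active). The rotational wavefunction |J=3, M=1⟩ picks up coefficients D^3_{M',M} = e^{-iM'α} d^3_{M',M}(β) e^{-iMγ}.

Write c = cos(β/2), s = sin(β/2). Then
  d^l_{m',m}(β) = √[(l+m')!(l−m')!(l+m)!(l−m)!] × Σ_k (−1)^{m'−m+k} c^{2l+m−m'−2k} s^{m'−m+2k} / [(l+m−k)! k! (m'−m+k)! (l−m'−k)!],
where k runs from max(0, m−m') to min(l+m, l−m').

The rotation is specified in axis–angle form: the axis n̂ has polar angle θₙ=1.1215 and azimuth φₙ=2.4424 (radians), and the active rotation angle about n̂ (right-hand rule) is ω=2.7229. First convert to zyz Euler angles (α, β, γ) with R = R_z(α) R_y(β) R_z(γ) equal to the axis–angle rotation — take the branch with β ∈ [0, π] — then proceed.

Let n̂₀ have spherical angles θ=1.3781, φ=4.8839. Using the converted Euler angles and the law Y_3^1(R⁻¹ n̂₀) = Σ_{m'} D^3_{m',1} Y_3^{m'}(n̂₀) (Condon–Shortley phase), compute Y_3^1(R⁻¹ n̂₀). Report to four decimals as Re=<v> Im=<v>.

Re=-0.4066 Im=-0.1402

Axis–angle → zyz. n̂ = (sinθₙcosφₙ, sinθₙsinφₙ, cosθₙ) = (-0.689402, +0.579725, +0.434332), ω = 2.7229.
R = I cosω + sinω [n̂]ₓ + (1−cosω) n̂n̂ᵀ gives
  R = [-0.004124, -0.941389, -0.337298; -0.588220, -0.270490, +0.762124; -0.808691, +0.201548, -0.552628]
β = atan2(√(R₁₃²+R₂₃²), R₃₃) = 2.156310; α = atan2(R₂₃, R₁₃) mod 2π = 1.987459; γ = atan2(R₃₂, −R₃₁) mod 2π = 0.244252
Need the full column D^3_{m',1} for m'=−3..3 at α=1.9875, β=2.1563, γ=0.2443.
cos(β/2)=0.472955, sin(β/2)=0.881087
d^3_{-3,1}: single k=4 term ⇒ +0.522107;  D = +0.440949-0.279570i
d^3_{-2,1}: k∈[3..4] ⇒ +0.457662 -0.794169 = -0.336507;  D = +0.279791+0.186961i
d^3_{-1,1}: k∈[2..4] ⇒ +0.233059 -1.078459 +0.467856 = -0.377544;  D = +0.064771-0.371946i
d^3_{0,1}: k∈[1..3] ⇒ +0.072228 -0.752015 +0.869969 = +0.190182;  D = +0.184537-0.045992i
d^3_{1,1}: k∈[0..2] ⇒ +0.011192 -0.310746 +0.808844 = +0.509291;  D = -0.312623-0.402050i
d^3_{2,1}: k∈[0..1] ⇒ -0.065935 +0.457662 = +0.391727;  D = -0.185468+0.345038i
d^3_{3,1}: single k=0 term ⇒ +0.150439;  D = +0.149999+0.011506i
Y_3^{m'}(θ=1.3781,φ=4.8839) and Σ D·Y over m':
  (+0.4409-0.2796i)·(-0.1941-0.3434i)  (+0.2798+0.1870i)·(-0.1776+0.0634i)  (+0.0648-0.3719i)·(-0.0442-0.2552i)  (+0.1845-0.0460i)·(-0.2013+0.0000i)  (-0.3126-0.4020i)·(+0.0442-0.2552i)  (-0.1855+0.3450i)·(-0.1776-0.0634i)  (+0.1500+0.0115i)·(+0.1941-0.3434i)
Y_3^1(R⁻¹ n̂) = -0.406642-0.140196i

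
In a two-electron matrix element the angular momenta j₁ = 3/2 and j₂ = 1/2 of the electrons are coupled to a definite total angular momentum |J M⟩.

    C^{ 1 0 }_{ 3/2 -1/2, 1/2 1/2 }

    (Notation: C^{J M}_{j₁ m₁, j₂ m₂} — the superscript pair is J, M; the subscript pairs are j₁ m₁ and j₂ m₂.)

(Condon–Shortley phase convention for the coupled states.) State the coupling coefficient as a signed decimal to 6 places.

j₁+j₂−J=1  J+j₁−j₂=2  J−j₁+j₂=0  j₁+j₂+J+1=4
(j₁±m₁, j₂±m₂, J±M) = (1,2,1,0,1,1)
P² = 1/2
sum k=1..1:
  [1] −1/1 = -1
S = -1
C² = P²·S² = 1/2 ; C = -0.707107

−√(1/2) = -0.707107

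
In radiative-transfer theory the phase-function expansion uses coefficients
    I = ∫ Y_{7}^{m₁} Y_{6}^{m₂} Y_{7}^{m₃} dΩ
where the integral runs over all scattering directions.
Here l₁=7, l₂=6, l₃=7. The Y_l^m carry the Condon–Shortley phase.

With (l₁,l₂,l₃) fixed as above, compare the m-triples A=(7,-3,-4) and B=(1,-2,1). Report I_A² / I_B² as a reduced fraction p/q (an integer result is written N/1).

1573/700

Same 7,6,7: normalisation and zero-m 3j drop out of the ratio.
A: Δ: 6! 8! 6! / 21! → 1/2444321880; sum: t=0:+1/1045094400 = 1/1045094400; 3j²(7 6 7; 7 -3 -4) = Δ·Π!·Σ² = 11/646  (sign -1)
B: Δ: 6! 8! 6! / 21! → 1/2444321880; sum: t=0:+1/49766400 t=1:−1/3110400 t=2:+1/1327104 t=3:−1/3110400 t=4:+1/49766400 = 1/6635520; 3j²(7 6 7; 1 -2 1) = Δ·Π!·Σ² = 350/46189  (sign +1)
I_A²/I_B² = (11/646)/(350/46189) = 1573/700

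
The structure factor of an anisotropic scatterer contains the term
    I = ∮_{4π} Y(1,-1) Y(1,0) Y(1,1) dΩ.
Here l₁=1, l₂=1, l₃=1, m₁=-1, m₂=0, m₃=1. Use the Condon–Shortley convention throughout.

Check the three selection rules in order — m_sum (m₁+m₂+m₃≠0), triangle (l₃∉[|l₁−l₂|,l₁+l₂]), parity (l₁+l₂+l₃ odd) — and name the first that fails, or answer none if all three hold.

m₁+m₂+m₃ = -1 + 0 + 1 = 0  ✓
triangle: |1−1|=0 ≤ l₃=1 ≤ 1+1=2  ✓
parity: l₁+l₂+l₃ = 3 is odd  ✗

parity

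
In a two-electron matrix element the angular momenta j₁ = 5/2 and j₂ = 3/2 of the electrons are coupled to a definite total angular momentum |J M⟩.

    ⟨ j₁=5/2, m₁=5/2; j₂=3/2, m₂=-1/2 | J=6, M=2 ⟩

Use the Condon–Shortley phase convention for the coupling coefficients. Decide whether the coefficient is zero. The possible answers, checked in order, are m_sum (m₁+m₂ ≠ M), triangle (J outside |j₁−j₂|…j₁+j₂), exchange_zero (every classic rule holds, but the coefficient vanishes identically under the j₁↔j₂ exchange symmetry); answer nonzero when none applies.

triangle

m-sum: m₁+m₂ = 5/2+(-1/2) = 2, M = 2  ✓
triangle: need |j₁−j₂| ≤ J ≤ j₁+j₂, i.e. J ∈ [1, 4]; J = 6 is outside ✗ ⇒ coefficient is 0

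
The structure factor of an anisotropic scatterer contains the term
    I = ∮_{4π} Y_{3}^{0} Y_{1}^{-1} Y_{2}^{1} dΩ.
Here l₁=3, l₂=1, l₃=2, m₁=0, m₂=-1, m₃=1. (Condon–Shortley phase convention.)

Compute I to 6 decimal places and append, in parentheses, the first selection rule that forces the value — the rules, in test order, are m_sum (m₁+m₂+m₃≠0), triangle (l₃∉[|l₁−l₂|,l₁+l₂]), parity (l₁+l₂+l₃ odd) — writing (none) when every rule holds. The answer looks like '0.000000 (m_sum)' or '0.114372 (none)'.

Checks pass: Σm=0; 6 even; l₃=2∈[2,4].
(2·3+1)(2·1+1)(2·2+1) = 105
Δ: 2! 4! 0! / 7! → 1/105
sum: t=1:−1/4 = -1/4
3j²(3 1 2; 0 0 0) = Δ·Π!·Σ² = 3/35  (sign -1)
sum: t=0:+1/12 = 1/12
3j²(3 1 2; 0 -1 1) = Δ·Π!·Σ² = 1/35  (sign -1)
combine: 4πI² = 105·3/35·1/35 = 9/35
take √, sign +1: I = 0.14304817
No selection rule forces the value: the integral is nonzero (none).

0.143048 (none)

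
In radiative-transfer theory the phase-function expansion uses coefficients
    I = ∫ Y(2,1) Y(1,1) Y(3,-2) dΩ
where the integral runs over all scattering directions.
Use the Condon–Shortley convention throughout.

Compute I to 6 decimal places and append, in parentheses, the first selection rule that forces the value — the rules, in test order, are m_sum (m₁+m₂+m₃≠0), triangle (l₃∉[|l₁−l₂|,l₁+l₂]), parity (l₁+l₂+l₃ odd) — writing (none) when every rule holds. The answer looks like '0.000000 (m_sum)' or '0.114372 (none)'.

Rules hold: Σm=0, L=6 even, 1≤3≤3.
N = 5·3·7 = 105
Δ = 0!·4!·2!/7! = 1/105
Racah Σ t=0..0: t=0:+1/4 = 1/4
⇒ 3j(2 1 3; 0 0 0)² = 3/35, sgn -1
Racah Σ t=0..0: t=0:+1/12 = 1/12
⇒ 3j(2 1 3; 1 1 -2)² = 2/21, sgn -1
4πI² = N·(3j₀)²·(3jₘ)² = 6/7
I = +1·√(0.857143/4π) = 0.26116903
No selection rule forces the value: the integral is nonzero (none).

0.261169 (none)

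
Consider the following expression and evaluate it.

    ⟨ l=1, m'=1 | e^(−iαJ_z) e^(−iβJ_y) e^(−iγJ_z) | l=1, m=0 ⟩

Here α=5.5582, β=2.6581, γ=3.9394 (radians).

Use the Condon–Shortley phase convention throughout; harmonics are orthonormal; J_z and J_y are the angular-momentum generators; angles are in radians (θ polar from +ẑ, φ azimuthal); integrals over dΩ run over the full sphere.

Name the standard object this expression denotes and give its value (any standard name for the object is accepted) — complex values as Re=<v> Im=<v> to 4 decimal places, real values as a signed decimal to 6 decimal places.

Wigner D-matrix element, Re=-0.2460 Im=-0.2180

This is a Wigner D-matrix element — the rotation-matrix element ⟨l m'| R(α,β,γ) |l m⟩ in the angular-momentum basis.
First d^1_{1,0}(β=2.6581), then the phase factors e^{-i(1)α} and e^{-i(0)γ}:
With c≡cos(β/2)=0.239399 and s≡sin(β/2)=0.970921, N=[2·1·1·1]^{1/2}=1.414214
The bounds max(0,m−m')=0 and min(l+m,l−m')=0 give 1 term
  k=0: (−1)^1·1.4142/(1)·0.2394^1·0.9709^1 = -0.328716
d^1_{1,0}(2.6581) = -0.328716
Attach z-rotation phases: D = e^{-i(1)(5.5582)}·(-0.328716)·e^{-i(0)(3.9394)} = -0.246047-0.217979i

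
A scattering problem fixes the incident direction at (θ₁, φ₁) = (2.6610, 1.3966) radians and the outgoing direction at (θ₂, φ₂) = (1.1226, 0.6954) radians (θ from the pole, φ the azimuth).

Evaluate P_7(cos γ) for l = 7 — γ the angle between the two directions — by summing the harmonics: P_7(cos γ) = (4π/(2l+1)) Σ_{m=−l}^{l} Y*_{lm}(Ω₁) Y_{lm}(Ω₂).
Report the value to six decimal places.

Addition theorem: P_7(cos γ) = (4π/15) Σ_m Y*_{lm}(Ω₁) Y_{lm}(Ω₂), m = −7…7:
  [-7]  conj(Y_{7,-7})(Ω₁) = (-0.002119, -0.000777) ; Y_{7,-7}(Ω₂) = (0.037375, 0.238555) ; Δ = (0.000106, -0.000535)
  [-6]  conj(Y_{7,-6})(Ω₁) = (0.008127, -0.014010) ; Y_{7,-6}(Ω₂) = (-0.223348, 0.372610) ; Δ = (0.003405, 0.006157)
  [-5]  conj(Y_{7,-5})(Ω₁) = (0.054660, 0.046022) ; Y_{7,-5}(Ω₂) = (-0.296881, 0.103486) ; Δ = (-0.020990, -0.008007)
  [-4]  conj(Y_{7,-4})(Ω₁) = (-0.164622, 0.137757) ; Y_{7,-4}(Ω₂) = (0.109717, 0.041297) ; Δ = (-0.023751, 0.008316)
  [-3]  conj(Y_{7,-3})(Ω₁) = (-0.215582, -0.374272) ; Y_{7,-3}(Ω₂) = (0.173678, 0.306594) ; Δ = (0.077308, -0.131099)
  [-2]  conj(Y_{7,-2})(Ω₁) = (0.471457, -0.171237) ; Y_{7,-2}(Ω₂) = (-0.006050, 0.033248) ; Δ = (0.002841, 0.016711)
  [-1]  conj(Y_{7,-1})(Ω₁) = (0.018731, 0.106436) ; Y_{7,-1}(Ω₂) = (0.253544, -0.211571) ; Δ = (0.027268, 0.023023)
  [+0]  conj(Y_{7,0})(Ω₁) = (0.437154, -0.000000) ; Y_{7,0}(Ω₂) = (0.075621, 0.000000) ; Δ = (0.033058, 0.000000)
  [+1]  conj(Y_{7,1})(Ω₁) = (-0.018731, 0.106436) ; Y_{7,1}(Ω₂) = (-0.253544, -0.211571) ; Δ = (0.027268, -0.023023)
  [+2]  conj(Y_{7,2})(Ω₁) = (0.471457, 0.171237) ; Y_{7,2}(Ω₂) = (-0.006050, -0.033248) ; Δ = (0.002841, -0.016711)
  [+3]  conj(Y_{7,3})(Ω₁) = (0.215582, -0.374272) ; Y_{7,3}(Ω₂) = (-0.173678, 0.306594) ; Δ = (0.077308, 0.131099)
  [+4]  conj(Y_{7,4})(Ω₁) = (-0.164622, -0.137757) ; Y_{7,4}(Ω₂) = (0.109717, -0.041297) ; Δ = (-0.023751, -0.008316)
  [+5]  conj(Y_{7,5})(Ω₁) = (-0.054660, 0.046022) ; Y_{7,5}(Ω₂) = (0.296881, 0.103486) ; Δ = (-0.020990, 0.008007)
  [+6]  conj(Y_{7,6})(Ω₁) = (0.008127, 0.014010) ; Y_{7,6}(Ω₂) = (-0.223348, -0.372610) ; Δ = (0.003405, -0.006157)
  [+7]  conj(Y_{7,7})(Ω₁) = (0.002119, -0.000777) ; Y_{7,7}(Ω₂) = (-0.037375, 0.238555) ; Δ = (0.000106, 0.000535)
Total Σ_m = (0.165432, -0.000000). Multiply by 0.837758: (0.138592, -0.000000). P_7(cos γ) = 0.138592

0.138592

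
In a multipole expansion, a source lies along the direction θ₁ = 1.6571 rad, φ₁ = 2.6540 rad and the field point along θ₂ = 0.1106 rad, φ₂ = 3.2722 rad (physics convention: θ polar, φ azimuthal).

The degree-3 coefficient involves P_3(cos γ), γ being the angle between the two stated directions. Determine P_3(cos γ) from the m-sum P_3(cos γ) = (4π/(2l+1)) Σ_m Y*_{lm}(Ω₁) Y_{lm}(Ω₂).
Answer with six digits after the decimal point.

Expand P_3 via completeness: Σ_{m} conj(Y_{3,m}) at Ω₁ times Y_{3,m} at Ω₂ —
  m=-3: (-0.04448 + 0.41018j) × (-0.00052 + 0.00021j) = -0.00006 - 0.00022j  (running Σ = -0.00006 - 0.00022j)
  m=-2: (-0.04905 + 0.07238j) × (0.01195 - 0.00320j) = -0.00036 + 0.00102j  (running Σ = -0.00042 + 0.00080j)
  m=-1: (0.27389 - 0.14524j) × (-0.13931 + 0.01830j) = -0.03550 + 0.02525j  (running Σ = -0.03592 + 0.02605j)
  m=0: (0.09530 + 0.00000j) × (0.71920 + 0.00000j) = 0.06854 + 0.00000j  (running Σ = 0.03262 + 0.02605j)
  m=1: (-0.27389 - 0.14524j) × (0.13931 + 0.01830j) = -0.03550 - 0.02525j  (running Σ = -0.00287 + 0.00080j)
  m=2: (-0.04905 - 0.07238j) × (0.01195 + 0.00320j) = -0.00036 - 0.00102j  (running Σ = -0.00323 - 0.00022j)
  m=3: (0.04448 + 0.41018j) × (0.00052 + 0.00021j) = -0.00006 + 0.00022j  (running Σ = -0.00329 - 0.00000j)
Total Σ_m = -0.00329 - 0.00000j. Multiply by 1.795196: -0.00591 - 0.00000j. P_3(cos γ) = -0.005913

-0.005913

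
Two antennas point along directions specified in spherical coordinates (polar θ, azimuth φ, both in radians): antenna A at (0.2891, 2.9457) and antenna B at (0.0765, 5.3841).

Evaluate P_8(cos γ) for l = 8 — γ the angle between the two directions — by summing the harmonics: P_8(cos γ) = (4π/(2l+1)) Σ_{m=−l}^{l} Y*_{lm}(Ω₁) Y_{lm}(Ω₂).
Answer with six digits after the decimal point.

Addition theorem: P_8(cos γ) = (4π/17) Σ_m Y*_{lm}(Ω₁) Y_{lm}(Ω₂), m = −8…8:
  term(m=-8) = 0.00000 - 0.00000j   from Y*(Ω₁)=0.00000 - 0.00002j, Y(Ω₂)=0.00000 + 0.00000j
  term(m=-7) = -0.00000 + 0.00000j   from Y*(Ω₁)=-0.00006 + 0.00030j, Y(Ω₂)=0.00000 + 0.00000j
  term(m=-6) = -0.00000 - 0.00000j   from Y*(Ω₁)=0.00099 - 0.00238j, Y(Ω₂)=0.00000 - 0.00000j
  term(m=-5) = 0.00000 + 0.00000j   from Y*(Ω₁)=-0.00882 + 0.01314j, Y(Ω₂)=-0.00001 - 0.00002j
  term(m=-4) = -0.00003 + 0.00001j   from Y*(Ω₁)=0.05062 - 0.05044j, Y(Ω₂)=-0.00041 - 0.00020j
  term(m=-3) = 0.00073 - 0.00122j   from Y*(Ω₁)=-0.19424 + 0.12940j, Y(Ω₂)=-0.00551 + 0.00262j
  term(m=-2) = 0.00489 + 0.02945j   from Y*(Ω₁)=0.47266 - 0.19528j, Y(Ω₂)=-0.01316 + 0.05687j
  term(m=-1) = -0.16265 - 0.13789j   from Y*(Ω₁)=-0.58402 + 0.11589j, Y(Ω₂)=0.22288 + 0.28034j
  term(m=+0) = -0.03384 + 0.00000j   from Y*(Ω₁)=-0.03242 + 0.00000j, Y(Ω₂)=1.04374 + 0.00000j
  term(m=+1) = -0.16265 + 0.13789j   from Y*(Ω₁)=0.58402 + 0.11589j, Y(Ω₂)=-0.22288 + 0.28034j
  term(m=+2) = 0.00489 - 0.02945j   from Y*(Ω₁)=0.47266 + 0.19528j, Y(Ω₂)=-0.01316 - 0.05687j
  term(m=+3) = 0.00073 + 0.00122j   from Y*(Ω₁)=0.19424 + 0.12940j, Y(Ω₂)=0.00551 + 0.00262j
  term(m=+4) = -0.00003 - 0.00001j   from Y*(Ω₁)=0.05062 + 0.05044j, Y(Ω₂)=-0.00041 + 0.00020j
  term(m=+5) = 0.00000 - 0.00000j   from Y*(Ω₁)=0.00882 + 0.01314j, Y(Ω₂)=0.00001 - 0.00002j
  term(m=+6) = -0.00000 + 0.00000j   from Y*(Ω₁)=0.00099 + 0.00238j, Y(Ω₂)=0.00000 + 0.00000j
  term(m=+7) = -0.00000 - 0.00000j   from Y*(Ω₁)=0.00006 + 0.00030j, Y(Ω₂)=-0.00000 + 0.00000j
  term(m=+8) = 0.00000 + 0.00000j   from Y*(Ω₁)=0.00000 + 0.00002j, Y(Ω₂)=0.00000 - 0.00000j
Σ over m = -0.34798 - 0.00000j; ×(4π/17) → -0.25722 - 0.00000j. Real part: -0.257224

-0.257224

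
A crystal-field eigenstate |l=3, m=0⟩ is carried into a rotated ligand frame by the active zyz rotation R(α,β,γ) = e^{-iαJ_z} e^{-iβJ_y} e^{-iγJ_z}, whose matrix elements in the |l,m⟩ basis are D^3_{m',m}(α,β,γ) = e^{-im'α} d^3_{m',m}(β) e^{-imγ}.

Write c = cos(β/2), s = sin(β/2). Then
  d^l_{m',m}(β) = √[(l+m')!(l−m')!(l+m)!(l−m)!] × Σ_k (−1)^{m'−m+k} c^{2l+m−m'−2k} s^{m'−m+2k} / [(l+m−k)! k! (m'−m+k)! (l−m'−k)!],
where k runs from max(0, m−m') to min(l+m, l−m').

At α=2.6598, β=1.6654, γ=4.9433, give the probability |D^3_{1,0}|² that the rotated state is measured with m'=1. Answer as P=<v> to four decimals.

P=0.1696

D^3_{1,0}(2.6598,1.6654,4.9433) = e^{-i·1·2.6598}·d^3_{1,0}(1.6654)·e^{-i·0·4.9433}. Compute d first:
Half-angle: c=0.672881, s=0.739751. N=√(24·2·6·6)=41.569219
The bounds max(0,m−m')=0 and min(l+m,l−m')=2 give 3 terms
  k=0: (−1)^1·41.5692/(12)·0.6729^5·0.7398^1 = -0.353482
  k=1: (−1)^2·41.5692/(4)·0.6729^3·0.7398^3 = +1.281690
  k=2: (−1)^3·41.5692/(12)·0.6729^1·0.7398^5 = -0.516364
d^3_{1,0}(1.6654) = -0.353482 +1.281690 -0.516364 = +0.411844
|D^3_{1,0}|² = |d^3_{1,0}(β)|² = (+0.411844)² = 0.169615 (the z-rotation phases have unit modulus)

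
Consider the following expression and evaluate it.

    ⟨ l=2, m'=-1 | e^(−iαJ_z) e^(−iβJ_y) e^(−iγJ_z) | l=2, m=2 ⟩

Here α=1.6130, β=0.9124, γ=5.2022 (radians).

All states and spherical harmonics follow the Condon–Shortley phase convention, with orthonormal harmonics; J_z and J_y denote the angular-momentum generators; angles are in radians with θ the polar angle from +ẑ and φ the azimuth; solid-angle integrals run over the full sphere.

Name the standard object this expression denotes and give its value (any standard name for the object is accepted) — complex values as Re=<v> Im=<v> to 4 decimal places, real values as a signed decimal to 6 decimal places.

Wigner D-matrix element, Re=-0.1237 Im=-0.0909

This is a Wigner D-matrix element — the rotation-matrix element ⟨l m'| R(α,β,γ) |l m⟩ in the angular-momentum basis.
First d^2_{-1,2}(β=0.9124), then the phase factors e^{-i(-1)α} and e^{-i(2)γ}:
With c≡cos(β/2)=0.897733 and s≡sin(β/2)=0.440540, N=[1·6·24·1]^{1/2}=12.000000
k∈{3} keeps every argument non-negative
  k=3: (−1)^0·12.0000/(6)·0.8977^1·0.4405^3 = +0.153509
d^2_{-1,2}(0.9124) = +0.153509
Attach z-rotation phases: D = e^{-i(-1)(1.6130)}·(+0.153509)·e^{-i(2)(5.2022)} = -0.123733-0.090857i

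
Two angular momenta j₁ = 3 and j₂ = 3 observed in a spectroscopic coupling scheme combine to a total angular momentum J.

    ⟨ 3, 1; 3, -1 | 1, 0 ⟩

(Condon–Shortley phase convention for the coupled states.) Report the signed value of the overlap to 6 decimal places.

+√(1/28) ≈ +0.188982

triangle: 5!*1!*1!/8! = 120/40320
(j±m)!: 4!*2!*2!*4!*1!*1! = 2304
prefactor² = (2J+1)*Δ*N² = 144/7
  k=1: −1/(1!*4!*1!*1!*0!*0!) = -1/24
  k=2: +1/(2!*3!*0!*0!*1!*1!) = 1/12
Σ = 1/24  ⇒  CG² = 144/7*(1/24)² = 1/28
CG = +√(1/28) = +0.188982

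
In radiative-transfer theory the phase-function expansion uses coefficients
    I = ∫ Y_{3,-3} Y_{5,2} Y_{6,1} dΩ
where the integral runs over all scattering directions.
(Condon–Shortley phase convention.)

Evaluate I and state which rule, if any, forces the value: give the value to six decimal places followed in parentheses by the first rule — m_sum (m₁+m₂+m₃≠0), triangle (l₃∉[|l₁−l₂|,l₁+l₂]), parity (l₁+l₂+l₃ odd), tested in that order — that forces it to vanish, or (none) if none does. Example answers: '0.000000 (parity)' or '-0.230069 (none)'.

0.145631 (none)

Checks pass: Σm=0; 14 even; l₃=6∈[2,8].
(2·3+1)(2·5+1)(2·6+1) = 1001
Δ: 2! 4! 8! / 15! → 1/675675
sum: t=0:+1/8640 t=1:−1/2304 t=2:+1/8640 = -7/34560
3j²(3 5 6; 0 0 0) = Δ·Π!·Σ² = 7/429  (sign -1)
sum: t=2:+1/34560 = 1/34560
3j²(3 5 6; -3 2 1) = Δ·Π!·Σ² = 7/429  (sign -1)
combine: 4πI² = 1001·7/429·7/429 = 343/1287
take √, sign +1: I = 0.14563067
No selection rule forces the value: the integral is nonzero (none).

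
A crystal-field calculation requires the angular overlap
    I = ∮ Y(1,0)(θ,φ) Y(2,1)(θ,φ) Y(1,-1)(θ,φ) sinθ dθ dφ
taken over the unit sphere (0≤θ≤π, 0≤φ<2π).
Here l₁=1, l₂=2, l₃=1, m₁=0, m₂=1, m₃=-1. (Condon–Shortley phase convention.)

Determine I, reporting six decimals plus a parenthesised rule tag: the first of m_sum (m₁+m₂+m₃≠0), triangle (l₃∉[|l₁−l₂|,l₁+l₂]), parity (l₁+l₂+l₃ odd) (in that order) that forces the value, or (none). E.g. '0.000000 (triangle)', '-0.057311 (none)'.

-0.218510 (none)

Checks pass: Σm=0; 4 even; l₃=1∈[1,3].
(2·1+1)(2·2+1)(2·1+1) = 45
Δ: 2! 0! 2! / 5! → 1/30
sum: t=1:−1/1 = -1/1
3j²(1 2 1; 0 0 0) = Δ·Π!·Σ² = 2/15  (sign +1)
sum: t=1:−1/2 = -1/2
3j²(1 2 1; 0 1 -1) = Δ·Π!·Σ² = 1/10  (sign -1)
combine: 4πI² = 45·2/15·1/10 = 3/5
take √, sign -1: I = -0.21850969
No selection rule forces the value: the integral is nonzero (none).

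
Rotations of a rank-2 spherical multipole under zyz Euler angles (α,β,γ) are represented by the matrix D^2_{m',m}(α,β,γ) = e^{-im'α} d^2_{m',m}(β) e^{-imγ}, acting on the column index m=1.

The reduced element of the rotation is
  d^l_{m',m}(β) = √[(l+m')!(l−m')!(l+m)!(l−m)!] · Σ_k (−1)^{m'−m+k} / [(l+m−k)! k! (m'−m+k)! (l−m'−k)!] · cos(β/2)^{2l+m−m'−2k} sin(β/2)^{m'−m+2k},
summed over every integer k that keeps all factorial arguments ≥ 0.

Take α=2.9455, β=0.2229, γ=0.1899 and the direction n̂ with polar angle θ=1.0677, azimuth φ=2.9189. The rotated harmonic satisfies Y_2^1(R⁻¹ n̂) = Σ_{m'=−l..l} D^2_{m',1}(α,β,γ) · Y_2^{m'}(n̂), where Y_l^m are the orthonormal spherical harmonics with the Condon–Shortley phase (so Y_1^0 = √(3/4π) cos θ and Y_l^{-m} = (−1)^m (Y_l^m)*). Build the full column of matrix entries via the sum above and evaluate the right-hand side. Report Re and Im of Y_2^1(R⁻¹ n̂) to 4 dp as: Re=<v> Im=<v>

Re=-0.3742 Im=0.0841

Need the full column D^2_{m',1} for m'=−2..2 at α=2.9455, β=0.2229, γ=0.1899.
cos(β/2)=0.993796, sin(β/2)=0.111219
d^2_{-2,1}: single k=3 term ⇒ +0.002734;  D = +0.002284-0.001503i
d^2_{-1,1}: k∈[2..3] ⇒ +0.036650 -0.000153 = +0.036497;  D = -0.033812+0.013740i
d^2_{0,1}: k∈[1..2] ⇒ +0.267392 -0.003349 = +0.264043;  D = +0.259296-0.049841i
d^2_{1,1}: k∈[0..1] ⇒ +0.975413 -0.036650 = +0.938763;  D = -0.938745-0.005813i
d^2_{2,1}: single k=0 term ⇒ -0.218324;  D = -0.213873-0.043863i
Y_2^{m'}(θ=1.0677,φ=2.9189) and Σ D·Y over m':
  (+0.0023-0.0015i)·(+0.2676+0.1277i)  (-0.0338+0.0137i)·(-0.3183-0.0721i)  (+0.2593-0.0498i)·(-0.0954+0.0000i)  (-0.9387-0.0058i)·(+0.3183-0.0721i)  (-0.2139-0.0439i)·(+0.2676-0.1277i)
Y_2^1(R⁻¹ n̂) = -0.374210+0.084097i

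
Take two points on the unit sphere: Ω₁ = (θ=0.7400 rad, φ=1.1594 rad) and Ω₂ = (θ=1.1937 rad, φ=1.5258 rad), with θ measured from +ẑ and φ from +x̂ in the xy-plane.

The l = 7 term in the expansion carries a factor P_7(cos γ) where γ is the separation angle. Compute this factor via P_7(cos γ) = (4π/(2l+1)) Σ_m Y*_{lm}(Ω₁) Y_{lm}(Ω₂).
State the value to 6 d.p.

Summing Y*_{l m}(θ₁,φ₁)·Y_{l m}(θ₂,φ₂) over m ∈ [−7, 7]; prefactor 4π/(2·7+1) = 0.837758:
  m=-7: (-0.008203, 0.030610) × (-0.093025, 0.285508) = (-0.007976, -0.005189)  (running Σ = (-0.007976, -0.005189))
  m=-6: (0.101527, 0.080968) × (-0.428862, -0.118681) = (-0.033932, -0.046773)  (running Σ = (-0.041908, -0.051963))
  m=-5: (0.275355, -0.145524) × (0.043369, -0.189504) = (-0.015636, -0.058492)  (running Σ = (-0.057544, -0.110455))
  m=-4: (-0.034231, -0.456841) × (-0.245803, -0.044725) = (-0.012018, 0.113824)  (running Σ = (-0.069562, 0.003369))
  m=-3: (-0.305245, -0.106813) × (0.039725, -0.292496) = (-0.043368, 0.085040)  (running Σ = (-0.112930, 0.088409))
  m=-2: (0.087898, -0.094731) × (-0.134624, -0.012148) = (-0.012984, 0.011685)  (running Σ = (-0.125914, 0.100094))
  m=-1: (-0.155247, -0.355832) × (0.014087, -0.312861) = (-0.113513, 0.043558)  (running Σ = (-0.239427, 0.143652))
  m=0: (0.013267, -0.000000) × (-0.099586, 0.000000) = (-0.001321, 0.000000)  (running Σ = (-0.240748, 0.143652))
  m=1: (0.155247, -0.355832) × (-0.014087, -0.312861) = (-0.113513, -0.043558)  (running Σ = (-0.354262, 0.100094))
  m=2: (0.087898, 0.094731) × (-0.134624, 0.012148) = (-0.012984, -0.011685)  (running Σ = (-0.367246, 0.088409))
  m=3: (0.305245, -0.106813) × (-0.039725, -0.292496) = (-0.043368, -0.085040)  (running Σ = (-0.410614, 0.003369))
  m=4: (-0.034231, 0.456841) × (-0.245803, 0.044725) = (-0.012018, -0.113824)  (running Σ = (-0.422632, -0.110455))
  m=5: (-0.275355, -0.145524) × (-0.043369, -0.189504) = (-0.015636, 0.058492)  (running Σ = (-0.438268, -0.051963))
  m=6: (0.101527, -0.080968) × (-0.428862, 0.118681) = (-0.033932, 0.046773)  (running Σ = (-0.472199, -0.005189))
  m=7: (0.008203, 0.030610) × (0.093025, 0.285508) = (-0.007976, 0.005189)  (running Σ = (-0.480176, 0.000000))
Accumulated sum (-0.480176, 0.000000); after 4π/(2l+1) scaling, (-0.402271, 0.000000) ⇒ P_7 = -0.402271

-0.402271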